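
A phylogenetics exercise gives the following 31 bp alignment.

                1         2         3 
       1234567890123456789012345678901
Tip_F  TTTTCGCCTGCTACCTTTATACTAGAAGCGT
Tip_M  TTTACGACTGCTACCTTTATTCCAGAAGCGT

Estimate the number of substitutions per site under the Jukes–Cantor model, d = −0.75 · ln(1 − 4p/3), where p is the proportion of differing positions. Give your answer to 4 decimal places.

0.1416

Differing sites — 4:T/A; 7:C/A; 21:A/T; 23:T/C.
p = 4/31 = 0.129032.
d = −0.75 · ln(1 − (4/3)·0.129032) = −0.75 · ln(0.827957) = −0.75 · (-0.188794) = 0.1416.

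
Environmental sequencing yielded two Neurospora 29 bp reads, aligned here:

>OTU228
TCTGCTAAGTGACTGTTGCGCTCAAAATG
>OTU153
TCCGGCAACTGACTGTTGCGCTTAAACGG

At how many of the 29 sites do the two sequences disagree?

7

Differing sites — 3:T/C; 5:C/G; 6:T/C; 9:G/C; 23:C/T; 27:A/C; 28:T/G.
That gives 7 mismatches out of 29 aligned sites, so the Hamming distance is 7.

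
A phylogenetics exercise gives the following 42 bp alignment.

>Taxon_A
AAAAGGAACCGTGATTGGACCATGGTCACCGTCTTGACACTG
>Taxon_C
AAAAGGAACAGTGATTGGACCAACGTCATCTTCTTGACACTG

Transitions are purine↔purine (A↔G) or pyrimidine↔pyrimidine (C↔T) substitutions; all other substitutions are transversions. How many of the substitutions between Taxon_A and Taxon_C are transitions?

1

The sequences differ at positions 10 (C/A, transversion), 23 (T/A, transversion), 24 (G/C, transversion), 29 (C/T, transition), 31 (G/T, transversion).
Of the 5 differences, 1 transition and 4 transversions, so the answer is 1.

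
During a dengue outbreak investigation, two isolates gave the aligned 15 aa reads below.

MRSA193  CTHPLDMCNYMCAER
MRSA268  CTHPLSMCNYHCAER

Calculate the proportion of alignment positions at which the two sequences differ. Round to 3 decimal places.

Differing sites — 6:D/S; 11:M/H.
There are 2 differences over 15 sites, so p = 2/15 = 0.133.

0.133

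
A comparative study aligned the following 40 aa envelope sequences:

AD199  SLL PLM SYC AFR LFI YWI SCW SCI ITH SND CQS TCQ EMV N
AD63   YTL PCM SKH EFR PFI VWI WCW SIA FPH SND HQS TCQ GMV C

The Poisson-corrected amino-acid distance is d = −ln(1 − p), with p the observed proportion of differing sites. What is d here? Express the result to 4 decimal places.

The sequences differ at positions 1 (S/Y), 2 (L/T), 5 (L/C), 8 (Y/K), 9 (C/H), 10 (A/E), 13 (L/P), 16 (Y/V), 19 (S/W), 23 (C/I), 24 (I/A), 25 (I/F), 26 (T/P), 31 (C/H), 37 (E/G), 40 (N/C).
p = 16/40 = 0.400000.
d = −ln(1 − 0.400000) = −ln(0.600000) = 0.5108.

0.5108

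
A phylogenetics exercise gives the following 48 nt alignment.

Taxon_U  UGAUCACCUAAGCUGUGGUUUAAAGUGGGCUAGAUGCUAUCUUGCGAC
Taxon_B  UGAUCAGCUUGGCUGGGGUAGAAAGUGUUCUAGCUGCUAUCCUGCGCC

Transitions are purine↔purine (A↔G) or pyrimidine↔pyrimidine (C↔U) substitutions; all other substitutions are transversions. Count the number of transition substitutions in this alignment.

The sequences differ at positions 7 (C/G, transversion), 10 (A/U, transversion), 11 (A/G, transition), 16 (U/G, transversion), 20 (U/A, transversion), 21 (U/G, transversion), 28 (G/U, transversion), 29 (G/U, transversion), 34 (A/C, transversion), 42 (U/C, transition), 47 (A/C, transversion).
Of the 11 differences, 2 transitions and 9 transversions, so the answer is 2.

2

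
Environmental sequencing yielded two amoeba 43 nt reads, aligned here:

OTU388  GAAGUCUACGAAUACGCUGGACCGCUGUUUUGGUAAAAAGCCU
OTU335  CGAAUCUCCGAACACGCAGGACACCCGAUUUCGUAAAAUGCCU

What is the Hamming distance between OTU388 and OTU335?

12

The sequences differ at positions 1 (G/C), 2 (A/G), 4 (G/A), 8 (A/C), 13 (U/C), 18 (U/A), 23 (C/A), 24 (G/C), 26 (U/C), 28 (U/A), 32 (G/C), 39 (A/U).
That gives 12 mismatches out of 43 aligned sites, so the Hamming distance is 12.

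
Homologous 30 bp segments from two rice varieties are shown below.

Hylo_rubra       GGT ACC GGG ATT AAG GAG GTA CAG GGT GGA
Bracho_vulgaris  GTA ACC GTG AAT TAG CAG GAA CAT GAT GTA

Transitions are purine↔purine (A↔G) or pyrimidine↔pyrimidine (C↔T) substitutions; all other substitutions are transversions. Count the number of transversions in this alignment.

9

Mismatches occur at site 2 (G↔T, transversion), site 3 (T↔A, transversion), site 8 (G↔T, transversion), site 11 (T↔A, transversion), site 13 (A↔T, transversion), site 16 (G↔C, transversion), site 20 (T↔A, transversion), site 24 (G↔T, transversion), site 26 (G↔A, transition), site 29 (G↔T, transversion).
Of the 10 differences, 1 transition and 9 transversions, so the answer is 9.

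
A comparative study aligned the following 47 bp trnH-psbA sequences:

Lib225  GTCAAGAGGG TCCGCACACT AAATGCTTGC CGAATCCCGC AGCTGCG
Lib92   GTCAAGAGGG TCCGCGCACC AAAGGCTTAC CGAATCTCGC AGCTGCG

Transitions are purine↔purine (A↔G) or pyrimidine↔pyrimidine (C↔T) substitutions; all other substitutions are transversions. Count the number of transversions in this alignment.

1

The sequences differ at positions 16 (A/G, transition), 20 (T/C, transition), 24 (T/G, transversion), 29 (G/A, transition), 37 (C/T, transition).
Of the 5 differences, 4 transitions and 1 transversion, so the answer is 1.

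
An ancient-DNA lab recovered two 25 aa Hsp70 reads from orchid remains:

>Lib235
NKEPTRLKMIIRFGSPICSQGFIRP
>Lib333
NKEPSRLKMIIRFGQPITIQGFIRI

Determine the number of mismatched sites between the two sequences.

Mismatches occur at site 5 (T→S), site 15 (S→Q), site 18 (C→T), site 19 (S→I), site 25 (P→I).
That gives 5 mismatches out of 25 aligned sites, so the Hamming distance is 5.

5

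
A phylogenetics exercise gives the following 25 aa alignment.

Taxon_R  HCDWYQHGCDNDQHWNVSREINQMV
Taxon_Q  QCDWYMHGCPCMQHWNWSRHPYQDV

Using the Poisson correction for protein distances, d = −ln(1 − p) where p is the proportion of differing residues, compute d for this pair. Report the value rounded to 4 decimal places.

The sequences differ at positions 1 (H/Q), 6 (Q/M), 10 (D/P), 11 (N/C), 12 (D/M), 17 (V/W), 20 (E/H), 21 (I/P), 22 (N/Y), 24 (M/D).
p = 10/25 = 0.400000.
d = −ln(1 − 0.400000) = −ln(0.600000) = 0.5108.

0.5108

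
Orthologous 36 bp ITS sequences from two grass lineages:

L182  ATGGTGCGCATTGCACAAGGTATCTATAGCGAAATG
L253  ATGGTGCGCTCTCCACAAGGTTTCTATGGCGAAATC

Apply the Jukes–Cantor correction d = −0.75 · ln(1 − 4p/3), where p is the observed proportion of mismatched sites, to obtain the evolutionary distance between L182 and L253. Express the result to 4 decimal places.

0.1885

Mismatches occur at site 10 (A↔T), site 11 (T↔C), site 13 (G↔C), site 22 (A↔T), site 28 (A↔G), site 36 (G↔C).
p = 6/36 = 0.166667.
d = −0.75 · ln(1 − (4/3)·0.166667) = −0.75 · ln(0.777777) = −0.75 · (-0.251315) = 0.1885.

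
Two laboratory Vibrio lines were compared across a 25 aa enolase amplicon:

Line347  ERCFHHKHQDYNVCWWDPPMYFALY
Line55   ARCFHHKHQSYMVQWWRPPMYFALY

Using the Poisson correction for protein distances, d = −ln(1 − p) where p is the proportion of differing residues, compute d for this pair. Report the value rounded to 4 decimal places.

Differing sites — 1:E/A; 10:D/S; 12:N/M; 14:C/Q; 17:D/R.
p = 5/25 = 0.200000.
d = −ln(1 − 0.200000) = −ln(0.800000) = 0.2231.

0.2231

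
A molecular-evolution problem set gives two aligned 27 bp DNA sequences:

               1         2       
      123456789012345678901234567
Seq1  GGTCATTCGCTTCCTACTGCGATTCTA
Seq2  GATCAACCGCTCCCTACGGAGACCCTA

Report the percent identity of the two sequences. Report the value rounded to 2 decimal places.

The sequences differ at positions 2 (G/A), 6 (T/A), 7 (T/C), 12 (T/C), 18 (T/G), 20 (C/A), 23 (T/C), 24 (T/C).
19 of the 27 sites match, so the percent identity is 19/27 × 100 = 70.37%.

70.37%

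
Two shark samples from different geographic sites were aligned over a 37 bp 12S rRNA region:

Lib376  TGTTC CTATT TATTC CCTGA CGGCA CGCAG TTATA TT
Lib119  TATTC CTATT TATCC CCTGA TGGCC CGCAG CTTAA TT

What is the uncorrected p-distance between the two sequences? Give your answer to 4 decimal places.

The sequences differ at positions 2 (G/A), 14 (T/C), 21 (C/T), 25 (A/C), 31 (T/C), 33 (A/T), 34 (T/A).
There are 7 differences over 37 sites, so p = 7/37 = 0.1892.

0.1892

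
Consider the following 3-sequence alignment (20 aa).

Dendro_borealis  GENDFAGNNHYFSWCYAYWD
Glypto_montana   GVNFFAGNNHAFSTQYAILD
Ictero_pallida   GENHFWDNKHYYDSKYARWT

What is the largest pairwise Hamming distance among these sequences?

Pairwise Hamming distances:
  Dendro_borealis vs Glypto_montana: 7
  Dendro_borealis vs Ictero_pallida: 10
  Glypto_montana vs Ictero_pallida: 13
The largest is 13, between Glypto_montana and Ictero_pallida.

13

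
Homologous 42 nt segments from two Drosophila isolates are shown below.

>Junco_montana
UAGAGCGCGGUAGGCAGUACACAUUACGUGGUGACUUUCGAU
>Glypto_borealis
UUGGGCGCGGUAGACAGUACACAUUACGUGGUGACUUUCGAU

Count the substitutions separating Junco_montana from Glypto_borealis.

3

The sequences differ at positions 2 (A/U), 4 (A/G), 14 (G/A).
That gives 3 mismatches out of 42 aligned sites, so the Hamming distance is 3.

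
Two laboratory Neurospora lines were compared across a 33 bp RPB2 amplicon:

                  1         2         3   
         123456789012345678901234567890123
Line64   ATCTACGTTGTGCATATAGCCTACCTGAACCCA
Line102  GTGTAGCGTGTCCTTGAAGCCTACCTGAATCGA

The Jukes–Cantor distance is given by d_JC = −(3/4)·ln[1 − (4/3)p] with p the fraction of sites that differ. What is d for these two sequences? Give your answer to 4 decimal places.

0.4408

The sequences differ at positions 1 (A/G), 3 (C/G), 6 (C/G), 7 (G/C), 8 (T/G), 12 (G/C), 14 (A/T), 16 (A/G), 17 (T/A), 30 (C/T), 32 (C/G).
p = 11/33 = 0.333333.
d = −0.75 · ln(1 − (4/3)·0.333333) = −0.75 · ln(0.555556) = −0.75 · (-0.587786) = 0.4408.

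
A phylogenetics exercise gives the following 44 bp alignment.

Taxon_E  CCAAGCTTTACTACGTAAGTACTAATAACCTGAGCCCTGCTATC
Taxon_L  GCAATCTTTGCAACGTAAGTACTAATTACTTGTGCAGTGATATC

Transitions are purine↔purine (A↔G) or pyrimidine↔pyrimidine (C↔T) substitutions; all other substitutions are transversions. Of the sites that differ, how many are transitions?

Differing sites — 1:C/G (Tv); 5:G/T (Tv); 10:A/G (Ti); 12:T/A (Tv); 27:A/T (Tv); 30:C/T (Ti); 33:A/T (Tv); 36:C/A (Tv); 37:C/G (Tv); 40:C/A (Tv).
Of the 10 differences, 2 transitions and 8 transversions, so the answer is 2.

2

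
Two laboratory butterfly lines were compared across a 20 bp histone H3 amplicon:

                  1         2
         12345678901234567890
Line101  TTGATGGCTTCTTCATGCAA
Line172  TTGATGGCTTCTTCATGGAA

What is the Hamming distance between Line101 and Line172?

The sequences differ at position 18 (C/G).
That gives 1 mismatch out of 20 aligned sites, so the Hamming distance is 1.

1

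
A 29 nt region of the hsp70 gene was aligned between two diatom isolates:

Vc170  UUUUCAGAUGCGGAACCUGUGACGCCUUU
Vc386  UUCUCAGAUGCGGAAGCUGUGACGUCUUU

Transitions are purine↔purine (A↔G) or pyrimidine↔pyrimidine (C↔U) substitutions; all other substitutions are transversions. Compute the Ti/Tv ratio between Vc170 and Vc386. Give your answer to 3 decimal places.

Mismatches occur at site 3 (U→C, transition), site 16 (C→G, transversion), site 25 (C→U, transition).
Of the 3 differences, 2 transitions and 1 transversion, so Ti/Tv = 2/1 = 2.000.

2.000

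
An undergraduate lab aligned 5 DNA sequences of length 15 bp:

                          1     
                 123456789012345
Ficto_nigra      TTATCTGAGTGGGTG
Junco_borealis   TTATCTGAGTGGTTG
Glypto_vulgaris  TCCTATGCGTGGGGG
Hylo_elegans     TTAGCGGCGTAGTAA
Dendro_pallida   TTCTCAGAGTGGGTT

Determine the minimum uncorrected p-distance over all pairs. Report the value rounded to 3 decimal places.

Pairwise Hamming distances:
  Ficto_nigra vs Junco_borealis: 1
  Ficto_nigra vs Glypto_vulgaris: 5
  Ficto_nigra vs Hylo_elegans: 7
  Ficto_nigra vs Dendro_pallida: 3
  Junco_borealis vs Glypto_vulgaris: 6
  Junco_borealis vs Hylo_elegans: 6
  Junco_borealis vs Dendro_pallida: 4
  Glypto_vulgaris vs Hylo_elegans: 9
  Glypto_vulgaris vs Dendro_pallida: 6
  Hylo_elegans vs Dendro_pallida: 8
The smallest is 1 mismatch, between Ficto_nigra and Junco_borealis; p = 1/15 = 0.067.

0.067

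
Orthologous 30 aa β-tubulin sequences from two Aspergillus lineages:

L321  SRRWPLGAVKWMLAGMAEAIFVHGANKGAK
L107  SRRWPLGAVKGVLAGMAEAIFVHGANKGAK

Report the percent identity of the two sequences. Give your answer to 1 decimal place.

Mismatches occur at site 11 (W/G), site 12 (M/V).
28 of the 30 sites match, so the percent identity is 28/30 × 100 = 93.3%.

93.3%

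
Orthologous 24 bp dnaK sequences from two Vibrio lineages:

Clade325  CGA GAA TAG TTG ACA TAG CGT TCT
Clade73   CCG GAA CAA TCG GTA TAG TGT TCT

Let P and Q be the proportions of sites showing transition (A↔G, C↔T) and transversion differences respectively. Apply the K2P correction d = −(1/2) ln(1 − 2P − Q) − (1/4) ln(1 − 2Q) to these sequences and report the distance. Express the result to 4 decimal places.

The sequences differ at positions 2 (G/C, transversion), 3 (A/G, transition), 7 (T/C, transition), 9 (G/A, transition), 11 (T/C, transition), 13 (A/G, transition), 14 (C/T, transition), 19 (C/T, transition).
Of the 8 differences, 7 transitions and 1 transversion over 24 sites: P = 7/24 = 0.291667, Q = 1/24 = 0.041667.
d = −0.5·ln(0.374999) − 0.25·ln(0.916666) = −0.5·(-0.980832) − 0.25·(-0.087012) = 0.5122.

0.5122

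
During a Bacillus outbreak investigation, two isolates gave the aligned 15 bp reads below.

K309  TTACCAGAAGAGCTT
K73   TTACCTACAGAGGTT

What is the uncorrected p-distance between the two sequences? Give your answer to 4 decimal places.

0.2667

Differing sites — 6:A/T; 7:G/A; 8:A/C; 13:C/G.
There are 4 differences over 15 sites, so p = 4/15 = 0.2667.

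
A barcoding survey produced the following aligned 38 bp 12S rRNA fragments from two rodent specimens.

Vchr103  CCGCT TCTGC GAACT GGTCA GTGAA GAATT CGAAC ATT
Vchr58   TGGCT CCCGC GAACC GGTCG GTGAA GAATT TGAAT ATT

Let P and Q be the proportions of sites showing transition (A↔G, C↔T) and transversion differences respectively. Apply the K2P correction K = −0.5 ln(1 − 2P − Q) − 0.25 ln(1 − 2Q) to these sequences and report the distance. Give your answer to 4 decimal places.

0.2646

Differing sites — 1:C/T (Ti); 2:C/G (Tv); 6:T/C (Ti); 8:T/C (Ti); 15:T/C (Ti); 20:A/G (Ti); 31:C/T (Ti); 35:C/T (Ti).
Of the 8 differences, 7 transitions and 1 transversion over 38 sites: P = 7/38 = 0.184211, Q = 1/38 = 0.026316.
d = −0.5·ln(0.605262) − 0.25·ln(0.947368) = −0.5·(-0.502094) − 0.25·(-0.054068) = 0.2646.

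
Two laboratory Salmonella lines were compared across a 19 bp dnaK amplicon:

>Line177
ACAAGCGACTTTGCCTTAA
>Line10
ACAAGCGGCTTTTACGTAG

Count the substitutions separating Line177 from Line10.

5

Mismatches occur at site 8 (A/G), site 13 (G/T), site 14 (C/A), site 16 (T/G), site 19 (A/G).
That gives 5 mismatches out of 19 aligned sites, so the Hamming distance is 5.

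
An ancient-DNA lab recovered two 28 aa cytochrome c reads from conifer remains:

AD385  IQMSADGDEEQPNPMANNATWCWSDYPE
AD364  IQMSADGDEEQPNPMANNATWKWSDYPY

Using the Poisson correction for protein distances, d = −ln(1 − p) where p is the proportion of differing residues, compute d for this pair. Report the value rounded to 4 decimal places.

0.0741

The sequences differ at positions 22 (C/K), 28 (E/Y).
p = 2/28 = 0.071429.
d = −ln(1 − 0.071429) = −ln(0.928571) = 0.0741.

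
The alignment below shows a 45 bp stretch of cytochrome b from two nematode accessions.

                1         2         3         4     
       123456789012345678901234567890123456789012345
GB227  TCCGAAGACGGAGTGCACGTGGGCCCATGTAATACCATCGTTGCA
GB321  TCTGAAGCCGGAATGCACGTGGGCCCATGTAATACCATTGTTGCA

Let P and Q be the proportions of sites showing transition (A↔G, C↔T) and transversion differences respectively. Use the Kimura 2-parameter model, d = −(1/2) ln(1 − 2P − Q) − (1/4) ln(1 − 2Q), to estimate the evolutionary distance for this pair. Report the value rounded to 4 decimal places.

0.0959

The sequences differ at positions 3 (C/T, transition), 8 (A/C, transversion), 13 (G/A, transition), 39 (C/T, transition).
Of the 4 differences, 3 transitions and 1 transversion over 45 sites: P = 3/45 = 0.066667, Q = 1/45 = 0.022222.
d = −0.5·ln(0.844444) − 0.25·ln(0.955556) = −0.5·(-0.169077) − 0.25·(-0.045462) = 0.0959.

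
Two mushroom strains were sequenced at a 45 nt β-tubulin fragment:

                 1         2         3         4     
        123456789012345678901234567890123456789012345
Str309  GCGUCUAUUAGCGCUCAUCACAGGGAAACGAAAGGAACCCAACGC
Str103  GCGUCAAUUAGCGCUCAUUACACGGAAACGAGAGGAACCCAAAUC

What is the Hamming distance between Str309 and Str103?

Mismatches occur at site 6 (U↔A), site 19 (C↔U), site 23 (G↔C), site 32 (A↔G), site 43 (C↔A), site 44 (G↔U).
That gives 6 mismatches out of 45 aligned sites, so the Hamming distance is 6.

6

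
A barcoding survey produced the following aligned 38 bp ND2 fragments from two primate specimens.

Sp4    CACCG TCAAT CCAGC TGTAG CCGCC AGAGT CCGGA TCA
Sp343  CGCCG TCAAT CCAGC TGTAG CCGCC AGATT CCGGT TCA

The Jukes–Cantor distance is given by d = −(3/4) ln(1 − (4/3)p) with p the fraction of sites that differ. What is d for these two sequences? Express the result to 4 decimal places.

0.0834

Mismatches occur at site 2 (A↔G), site 29 (G↔T), site 35 (A↔T).
p = 3/38 = 0.078947.
d = −0.75 · ln(1 − (4/3)·0.078947) = −0.75 · ln(0.894737) = −0.75 · (-0.111225) = 0.0834.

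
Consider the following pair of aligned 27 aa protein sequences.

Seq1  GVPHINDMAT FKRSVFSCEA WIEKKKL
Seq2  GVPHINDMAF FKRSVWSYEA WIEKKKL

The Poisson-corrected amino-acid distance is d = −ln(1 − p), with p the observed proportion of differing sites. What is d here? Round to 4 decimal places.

0.1178

The sequences differ at positions 10 (T/F), 16 (F/W), 18 (C/Y).
p = 3/27 = 0.111111.
d = −ln(1 − 0.111111) = −ln(0.888889) = 0.1178.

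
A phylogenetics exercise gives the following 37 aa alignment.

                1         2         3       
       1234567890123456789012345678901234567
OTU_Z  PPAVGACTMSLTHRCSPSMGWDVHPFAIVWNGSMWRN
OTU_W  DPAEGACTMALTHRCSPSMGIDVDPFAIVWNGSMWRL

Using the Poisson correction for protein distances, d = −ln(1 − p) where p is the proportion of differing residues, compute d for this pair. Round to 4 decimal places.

The sequences differ at positions 1 (P/D), 4 (V/E), 10 (S/A), 21 (W/I), 24 (H/D), 37 (N/L).
p = 6/37 = 0.162162.
d = −ln(1 − 0.162162) = −ln(0.837838) = 0.1769.

0.1769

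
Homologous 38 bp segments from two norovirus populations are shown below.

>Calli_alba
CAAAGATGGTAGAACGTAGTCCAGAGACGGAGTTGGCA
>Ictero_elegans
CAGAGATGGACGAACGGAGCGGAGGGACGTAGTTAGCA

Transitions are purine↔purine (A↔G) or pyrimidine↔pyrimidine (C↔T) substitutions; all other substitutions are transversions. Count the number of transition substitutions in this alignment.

The sequences differ at positions 3 (A/G, transition), 10 (T/A, transversion), 11 (A/C, transversion), 17 (T/G, transversion), 20 (T/C, transition), 21 (C/G, transversion), 22 (C/G, transversion), 25 (A/G, transition), 30 (G/T, transversion), 35 (G/A, transition).
Of the 10 differences, 4 transitions and 6 transversions, so the answer is 4.

4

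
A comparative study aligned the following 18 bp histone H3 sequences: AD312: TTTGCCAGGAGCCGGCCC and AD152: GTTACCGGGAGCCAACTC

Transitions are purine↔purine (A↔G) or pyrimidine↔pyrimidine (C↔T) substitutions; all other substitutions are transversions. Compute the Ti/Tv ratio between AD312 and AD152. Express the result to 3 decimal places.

Differing sites — 1:T/G (Tv); 4:G/A (Ti); 7:A/G (Ti); 14:G/A (Ti); 15:G/A (Ti); 17:C/T (Ti).
Of the 6 differences, 5 transitions and 1 transversion, so Ti/Tv = 5/1 = 5.000.

5.000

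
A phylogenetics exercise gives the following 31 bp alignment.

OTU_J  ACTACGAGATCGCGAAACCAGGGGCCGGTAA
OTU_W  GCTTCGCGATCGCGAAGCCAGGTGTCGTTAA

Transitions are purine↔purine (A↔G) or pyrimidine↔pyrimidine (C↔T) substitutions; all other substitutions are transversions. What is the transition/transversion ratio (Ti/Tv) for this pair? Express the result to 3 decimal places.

Mismatches occur at site 1 (A/G, transition), site 4 (A/T, transversion), site 7 (A/C, transversion), site 17 (A/G, transition), site 23 (G/T, transversion), site 25 (C/T, transition), site 28 (G/T, transversion).
Of the 7 differences, 3 transitions and 4 transversions, so Ti/Tv = 3/4 = 0.750.

0.750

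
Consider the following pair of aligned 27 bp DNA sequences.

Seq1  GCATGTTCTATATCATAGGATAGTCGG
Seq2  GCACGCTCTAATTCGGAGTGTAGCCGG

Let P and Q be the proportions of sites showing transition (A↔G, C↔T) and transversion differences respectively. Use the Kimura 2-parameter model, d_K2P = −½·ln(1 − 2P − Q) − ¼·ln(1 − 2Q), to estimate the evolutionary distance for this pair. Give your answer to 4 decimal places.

Mismatches occur at site 4 (T/C, transition), site 6 (T/C, transition), site 11 (T/A, transversion), site 12 (A/T, transversion), site 15 (A/G, transition), site 16 (T/G, transversion), site 19 (G/T, transversion), site 20 (A/G, transition), site 24 (T/C, transition).
Of the 9 differences, 5 transitions and 4 transversions over 27 sites: P = 5/27 = 0.185185, Q = 4/27 = 0.148148.
d = −0.5·ln(0.481482) − 0.25·ln(0.703704) = −0.5·(-0.730886) − 0.25·(-0.351397) = 0.4533.

0.4533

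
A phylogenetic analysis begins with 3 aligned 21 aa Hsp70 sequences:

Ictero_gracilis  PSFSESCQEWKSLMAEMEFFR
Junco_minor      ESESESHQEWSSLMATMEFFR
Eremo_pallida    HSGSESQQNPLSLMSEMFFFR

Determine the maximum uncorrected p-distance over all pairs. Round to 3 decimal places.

0.429

Pairwise Hamming distances:
  Ictero_gracilis vs Junco_minor: 5
  Ictero_gracilis vs Eremo_pallida: 8
  Junco_minor vs Eremo_pallida: 9
The largest is 9 mismatches, between Junco_minor and Eremo_pallida; p = 9/21 = 0.429.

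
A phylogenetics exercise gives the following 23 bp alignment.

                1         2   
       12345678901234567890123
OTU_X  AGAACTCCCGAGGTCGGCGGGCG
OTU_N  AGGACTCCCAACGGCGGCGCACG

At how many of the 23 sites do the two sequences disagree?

Differing sites — 3:A/G; 10:G/A; 12:G/C; 14:T/G; 20:G/C; 21:G/A.
That gives 6 mismatches out of 23 aligned sites, so the Hamming distance is 6.

6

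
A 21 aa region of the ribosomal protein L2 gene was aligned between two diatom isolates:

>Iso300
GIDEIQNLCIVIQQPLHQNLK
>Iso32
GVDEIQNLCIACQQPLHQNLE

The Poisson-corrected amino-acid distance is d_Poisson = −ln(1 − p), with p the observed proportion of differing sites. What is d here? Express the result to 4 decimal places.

Mismatches occur at site 2 (I→V), site 11 (V→A), site 12 (I→C), site 21 (K→E).
p = 4/21 = 0.190476.
d = −ln(1 − 0.190476) = −ln(0.809524) = 0.2113.

0.2113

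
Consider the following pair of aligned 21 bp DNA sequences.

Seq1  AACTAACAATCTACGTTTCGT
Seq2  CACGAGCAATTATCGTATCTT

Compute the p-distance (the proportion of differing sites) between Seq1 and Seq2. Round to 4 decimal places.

0.3810

Differing sites — 1:A/C; 4:T/G; 6:A/G; 11:C/T; 12:T/A; 13:A/T; 17:T/A; 20:G/T.
There are 8 differences over 21 sites, so p = 8/21 = 0.3810.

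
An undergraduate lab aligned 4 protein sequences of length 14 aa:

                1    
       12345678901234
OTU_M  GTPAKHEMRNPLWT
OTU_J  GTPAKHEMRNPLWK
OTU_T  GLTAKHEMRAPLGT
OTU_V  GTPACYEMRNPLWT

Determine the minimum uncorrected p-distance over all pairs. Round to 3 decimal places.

Pairwise Hamming distances:
  OTU_M vs OTU_J: 1
  OTU_M vs OTU_T: 4
  OTU_M vs OTU_V: 2
  OTU_J vs OTU_T: 5
  OTU_J vs OTU_V: 3
  OTU_T vs OTU_V: 6
The smallest is 1 mismatch, between OTU_M and OTU_J; p = 1/14 = 0.071.

0.071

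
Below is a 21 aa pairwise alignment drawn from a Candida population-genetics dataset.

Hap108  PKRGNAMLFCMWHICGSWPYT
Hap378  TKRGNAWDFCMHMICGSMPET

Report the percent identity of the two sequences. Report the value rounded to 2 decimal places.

66.67%

Mismatches occur at site 1 (P↔T), site 7 (M↔W), site 8 (L↔D), site 12 (W↔H), site 13 (H↔M), site 18 (W↔M), site 20 (Y↔E).
14 of the 21 sites match, so the percent identity is 14/21 × 100 = 66.67%.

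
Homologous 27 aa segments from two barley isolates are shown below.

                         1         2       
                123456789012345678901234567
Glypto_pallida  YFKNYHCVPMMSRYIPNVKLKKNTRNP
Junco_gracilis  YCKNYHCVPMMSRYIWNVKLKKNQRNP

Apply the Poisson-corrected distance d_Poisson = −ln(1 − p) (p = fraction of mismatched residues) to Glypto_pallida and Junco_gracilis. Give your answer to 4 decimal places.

0.1178

Differing sites — 2:F/C; 16:P/W; 24:T/Q.
p = 3/27 = 0.111111.
d = −ln(1 − 0.111111) = −ln(0.888889) = 0.1178.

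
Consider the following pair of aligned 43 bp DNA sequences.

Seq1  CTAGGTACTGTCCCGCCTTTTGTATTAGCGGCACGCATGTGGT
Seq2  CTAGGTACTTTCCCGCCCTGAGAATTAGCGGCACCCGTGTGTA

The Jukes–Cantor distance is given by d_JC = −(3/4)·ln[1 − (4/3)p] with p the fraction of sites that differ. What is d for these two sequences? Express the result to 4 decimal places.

The sequences differ at positions 10 (G/T), 18 (T/C), 20 (T/G), 21 (T/A), 23 (T/A), 35 (G/C), 37 (A/G), 42 (G/T), 43 (T/A).
p = 9/43 = 0.209302.
d = −0.75 · ln(1 − (4/3)·0.209302) = −0.75 · ln(0.720931) = −0.75 · (-0.327212) = 0.2454.

0.2454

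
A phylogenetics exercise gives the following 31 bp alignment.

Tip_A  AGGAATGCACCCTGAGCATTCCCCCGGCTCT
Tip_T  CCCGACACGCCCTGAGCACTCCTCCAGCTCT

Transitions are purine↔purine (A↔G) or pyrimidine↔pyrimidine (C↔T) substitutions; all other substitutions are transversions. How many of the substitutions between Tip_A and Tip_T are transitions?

The sequences differ at positions 1 (A/C, transversion), 2 (G/C, transversion), 3 (G/C, transversion), 4 (A/G, transition), 6 (T/C, transition), 7 (G/A, transition), 9 (A/G, transition), 19 (T/C, transition), 23 (C/T, transition), 26 (G/A, transition).
Of the 10 differences, 7 transitions and 3 transversions, so the answer is 7.

7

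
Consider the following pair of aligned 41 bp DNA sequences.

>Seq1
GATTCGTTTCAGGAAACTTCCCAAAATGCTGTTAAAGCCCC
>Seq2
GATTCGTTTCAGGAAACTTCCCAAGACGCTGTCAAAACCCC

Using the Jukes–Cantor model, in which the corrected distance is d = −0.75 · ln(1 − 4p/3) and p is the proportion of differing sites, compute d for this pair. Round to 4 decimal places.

0.1045

Differing sites — 25:A/G; 27:T/C; 33:T/C; 37:G/A.
p = 4/41 = 0.097561.
d = −0.75 · ln(1 − (4/3)·0.097561) = −0.75 · ln(0.869919) = −0.75 · (-0.139355) = 0.1045.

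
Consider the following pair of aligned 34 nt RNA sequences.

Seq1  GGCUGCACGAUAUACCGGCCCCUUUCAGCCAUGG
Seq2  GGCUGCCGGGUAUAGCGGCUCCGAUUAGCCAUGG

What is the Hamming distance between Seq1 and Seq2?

8

Differing sites — 7:A/C; 8:C/G; 10:A/G; 15:C/G; 20:C/U; 23:U/G; 24:U/A; 26:C/U.
That gives 8 mismatches out of 34 aligned sites, so the Hamming distance is 8.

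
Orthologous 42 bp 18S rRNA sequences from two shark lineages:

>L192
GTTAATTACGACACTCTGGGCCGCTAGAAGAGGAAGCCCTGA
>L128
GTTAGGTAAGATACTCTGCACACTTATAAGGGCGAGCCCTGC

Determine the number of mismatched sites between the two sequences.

Differing sites — 5:A/G; 6:T/G; 9:C/A; 12:C/T; 19:G/C; 20:G/A; 22:C/A; 23:G/C; 24:C/T; 27:G/T; 31:A/G; 33:G/C; 34:A/G; 42:A/C.
That gives 14 mismatches out of 42 aligned sites, so the Hamming distance is 14.

14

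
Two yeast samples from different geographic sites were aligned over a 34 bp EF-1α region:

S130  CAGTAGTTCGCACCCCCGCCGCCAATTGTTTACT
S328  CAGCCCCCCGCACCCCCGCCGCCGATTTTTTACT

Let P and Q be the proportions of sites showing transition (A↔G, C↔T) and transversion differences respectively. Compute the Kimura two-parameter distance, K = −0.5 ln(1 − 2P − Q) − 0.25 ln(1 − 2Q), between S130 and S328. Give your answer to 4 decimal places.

The sequences differ at positions 4 (T/C, transition), 5 (A/C, transversion), 6 (G/C, transversion), 7 (T/C, transition), 8 (T/C, transition), 24 (A/G, transition), 28 (G/T, transversion).
Of the 7 differences, 4 transitions and 3 transversions over 34 sites: P = 4/34 = 0.117647, Q = 3/34 = 0.088235.
d = −0.5·ln(0.676471) − 0.25·ln(0.823530) = −0.5·(-0.390866) − 0.25·(-0.194155) = 0.2440.

0.2440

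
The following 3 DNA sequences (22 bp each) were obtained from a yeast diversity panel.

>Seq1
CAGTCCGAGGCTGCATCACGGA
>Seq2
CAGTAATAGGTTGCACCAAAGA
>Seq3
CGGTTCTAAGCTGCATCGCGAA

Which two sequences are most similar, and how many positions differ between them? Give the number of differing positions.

Pairwise Hamming distances:
  Seq1 vs Seq2: 7
  Seq1 vs Seq3: 6
  Seq2 vs Seq3: 10
The smallest is 6, between Seq1 and Seq3.

6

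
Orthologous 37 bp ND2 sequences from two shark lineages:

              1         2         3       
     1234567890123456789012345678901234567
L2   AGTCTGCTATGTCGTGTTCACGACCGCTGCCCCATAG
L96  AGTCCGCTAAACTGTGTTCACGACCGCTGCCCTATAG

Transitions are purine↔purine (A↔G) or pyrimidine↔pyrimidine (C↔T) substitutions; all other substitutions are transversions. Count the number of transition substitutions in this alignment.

5

The sequences differ at positions 5 (T/C, transition), 10 (T/A, transversion), 11 (G/A, transition), 12 (T/C, transition), 13 (C/T, transition), 33 (C/T, transition).
Of the 6 differences, 5 transitions and 1 transversion, so the answer is 5.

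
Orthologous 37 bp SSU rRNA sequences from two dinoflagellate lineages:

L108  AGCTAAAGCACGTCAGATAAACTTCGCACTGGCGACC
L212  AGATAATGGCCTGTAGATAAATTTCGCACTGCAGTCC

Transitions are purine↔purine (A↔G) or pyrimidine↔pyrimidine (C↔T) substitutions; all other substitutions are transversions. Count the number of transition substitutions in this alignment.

Mismatches occur at site 3 (C↔A, transversion), site 7 (A↔T, transversion), site 9 (C↔G, transversion), site 10 (A↔C, transversion), site 12 (G↔T, transversion), site 13 (T↔G, transversion), site 14 (C↔T, transition), site 22 (C↔T, transition), site 32 (G↔C, transversion), site 33 (C↔A, transversion), site 35 (A↔T, transversion).
Of the 11 differences, 2 transitions and 9 transversions, so the answer is 2.

2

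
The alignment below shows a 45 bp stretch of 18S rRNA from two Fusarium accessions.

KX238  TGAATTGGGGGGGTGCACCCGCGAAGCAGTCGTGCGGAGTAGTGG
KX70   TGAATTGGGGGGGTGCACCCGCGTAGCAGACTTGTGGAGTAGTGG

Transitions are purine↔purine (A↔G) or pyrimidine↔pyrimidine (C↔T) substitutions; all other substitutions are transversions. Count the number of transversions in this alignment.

3

The sequences differ at positions 24 (A/T, transversion), 30 (T/A, transversion), 32 (G/T, transversion), 35 (C/T, transition).
Of the 4 differences, 1 transition and 3 transversions, so the answer is 3.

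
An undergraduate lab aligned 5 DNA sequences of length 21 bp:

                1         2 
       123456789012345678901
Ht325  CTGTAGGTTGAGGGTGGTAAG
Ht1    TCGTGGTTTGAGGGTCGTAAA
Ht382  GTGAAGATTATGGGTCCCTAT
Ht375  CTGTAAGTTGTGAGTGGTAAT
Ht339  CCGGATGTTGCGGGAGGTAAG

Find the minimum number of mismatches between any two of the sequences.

4

Pairwise Hamming distances:
  Ht325 vs Ht1: 6
  Ht325 vs Ht382: 10
  Ht325 vs Ht375: 4
  Ht325 vs Ht339: 5
  Ht1 vs Ht382: 11
  Ht1 vs Ht375: 9
  Ht1 vs Ht339: 9
  Ht382 vs Ht375: 10
  Ht382 vs Ht339: 13
  Ht375 vs Ht339: 7
The smallest is 4, between Ht325 and Ht375.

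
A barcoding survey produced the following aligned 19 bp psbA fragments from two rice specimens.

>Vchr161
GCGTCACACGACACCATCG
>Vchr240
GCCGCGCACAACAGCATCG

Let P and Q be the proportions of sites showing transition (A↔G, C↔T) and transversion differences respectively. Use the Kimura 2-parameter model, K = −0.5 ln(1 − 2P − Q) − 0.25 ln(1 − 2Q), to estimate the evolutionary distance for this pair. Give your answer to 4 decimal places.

0.3246

The sequences differ at positions 3 (G/C, transversion), 4 (T/G, transversion), 6 (A/G, transition), 10 (G/A, transition), 14 (C/G, transversion).
Of the 5 differences, 2 transitions and 3 transversions over 19 sites: P = 2/19 = 0.105263, Q = 3/19 = 0.157895.
d = −0.5·ln(0.631579) − 0.25·ln(0.684210) = −0.5·(-0.459532) − 0.25·(-0.379490) = 0.3246.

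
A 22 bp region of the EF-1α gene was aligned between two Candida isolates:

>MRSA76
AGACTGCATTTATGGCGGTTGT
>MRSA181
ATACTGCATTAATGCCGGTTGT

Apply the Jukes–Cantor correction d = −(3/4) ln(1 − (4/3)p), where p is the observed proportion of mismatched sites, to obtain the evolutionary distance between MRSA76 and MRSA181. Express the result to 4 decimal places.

Differing sites — 2:G/T; 11:T/A; 15:G/C.
p = 3/22 = 0.136364.
d = −0.75 · ln(1 − (4/3)·0.136364) = −0.75 · ln(0.818181) = −0.75 · (-0.200672) = 0.1505.

0.1505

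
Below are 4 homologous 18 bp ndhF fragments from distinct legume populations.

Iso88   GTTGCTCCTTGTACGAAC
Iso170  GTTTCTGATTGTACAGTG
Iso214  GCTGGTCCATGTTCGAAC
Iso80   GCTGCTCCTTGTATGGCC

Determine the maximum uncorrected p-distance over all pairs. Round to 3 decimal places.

0.611

Pairwise Hamming distances:
  Iso88 vs Iso170: 7
  Iso88 vs Iso214: 4
  Iso88 vs Iso80: 4
  Iso170 vs Iso214: 11
  Iso170 vs Iso80: 8
  Iso214 vs Iso80: 6
The largest is 11 mismatches, between Iso170 and Iso214; p = 11/18 = 0.611.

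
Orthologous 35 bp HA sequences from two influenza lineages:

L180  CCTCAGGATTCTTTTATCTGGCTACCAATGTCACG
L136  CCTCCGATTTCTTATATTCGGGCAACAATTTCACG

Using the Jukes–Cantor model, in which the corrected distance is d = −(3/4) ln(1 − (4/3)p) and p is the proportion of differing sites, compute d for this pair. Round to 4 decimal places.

0.3597

Differing sites — 5:A/C; 7:G/A; 8:A/T; 14:T/A; 18:C/T; 19:T/C; 22:C/G; 23:T/C; 25:C/A; 30:G/T.
p = 10/35 = 0.285714.
d = −0.75 · ln(1 − (4/3)·0.285714) = −0.75 · ln(0.619048) = −0.75 · (-0.479572) = 0.3597.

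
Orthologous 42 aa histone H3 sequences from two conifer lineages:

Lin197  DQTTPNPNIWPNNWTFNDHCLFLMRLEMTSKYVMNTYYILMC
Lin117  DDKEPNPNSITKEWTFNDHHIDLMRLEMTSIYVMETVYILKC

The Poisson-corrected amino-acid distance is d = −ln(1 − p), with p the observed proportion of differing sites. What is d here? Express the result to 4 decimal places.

0.4418

The sequences differ at positions 2 (Q/D), 3 (T/K), 4 (T/E), 9 (I/S), 10 (W/I), 11 (P/T), 12 (N/K), 13 (N/E), 20 (C/H), 21 (L/I), 22 (F/D), 31 (K/I), 35 (N/E), 37 (Y/V), 41 (M/K).
p = 15/42 = 0.357143.
d = −ln(1 − 0.357143) = −ln(0.642857) = 0.4418.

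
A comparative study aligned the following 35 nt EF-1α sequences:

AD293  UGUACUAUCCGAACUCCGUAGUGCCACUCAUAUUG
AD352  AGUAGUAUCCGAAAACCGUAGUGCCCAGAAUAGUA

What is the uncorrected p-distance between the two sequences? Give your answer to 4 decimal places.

0.2857

Mismatches occur at site 1 (U↔A), site 5 (C↔G), site 14 (C↔A), site 15 (U↔A), site 26 (A↔C), site 27 (C↔A), site 28 (U↔G), site 29 (C↔A), site 33 (U↔G), site 35 (G↔A).
There are 10 differences over 35 sites, so p = 10/35 = 0.2857.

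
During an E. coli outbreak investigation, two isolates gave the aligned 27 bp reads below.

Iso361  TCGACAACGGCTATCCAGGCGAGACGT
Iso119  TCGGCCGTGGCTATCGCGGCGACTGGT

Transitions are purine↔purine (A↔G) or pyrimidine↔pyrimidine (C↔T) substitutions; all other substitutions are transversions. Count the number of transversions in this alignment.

Differing sites — 4:A/G (Ti); 6:A/C (Tv); 7:A/G (Ti); 8:C/T (Ti); 16:C/G (Tv); 17:A/C (Tv); 23:G/C (Tv); 24:A/T (Tv); 25:C/G (Tv).
Of the 9 differences, 3 transitions and 6 transversions, so the answer is 6.

6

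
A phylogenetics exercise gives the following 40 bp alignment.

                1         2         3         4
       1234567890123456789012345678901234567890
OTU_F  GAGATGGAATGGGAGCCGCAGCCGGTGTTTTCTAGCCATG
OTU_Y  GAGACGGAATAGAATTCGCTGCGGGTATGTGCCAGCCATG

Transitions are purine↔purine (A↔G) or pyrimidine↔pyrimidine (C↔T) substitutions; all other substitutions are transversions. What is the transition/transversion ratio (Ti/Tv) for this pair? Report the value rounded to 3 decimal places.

Differing sites — 5:T/C (Ti); 11:G/A (Ti); 13:G/A (Ti); 15:G/T (Tv); 16:C/T (Ti); 20:A/T (Tv); 23:C/G (Tv); 27:G/A (Ti); 29:T/G (Tv); 31:T/G (Tv); 33:T/C (Ti).
Of the 11 differences, 6 transitions and 5 transversions, so Ti/Tv = 6/5 = 1.200.

1.200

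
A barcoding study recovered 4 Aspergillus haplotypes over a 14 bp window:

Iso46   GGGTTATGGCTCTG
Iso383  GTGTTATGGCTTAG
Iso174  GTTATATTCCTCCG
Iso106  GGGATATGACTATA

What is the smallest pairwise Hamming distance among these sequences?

3

Pairwise Hamming distances:
  Iso46 vs Iso383: 3
  Iso46 vs Iso174: 6
  Iso46 vs Iso106: 4
  Iso383 vs Iso174: 6
  Iso383 vs Iso106: 6
  Iso174 vs Iso106: 7
The smallest is 3, between Iso46 and Iso383.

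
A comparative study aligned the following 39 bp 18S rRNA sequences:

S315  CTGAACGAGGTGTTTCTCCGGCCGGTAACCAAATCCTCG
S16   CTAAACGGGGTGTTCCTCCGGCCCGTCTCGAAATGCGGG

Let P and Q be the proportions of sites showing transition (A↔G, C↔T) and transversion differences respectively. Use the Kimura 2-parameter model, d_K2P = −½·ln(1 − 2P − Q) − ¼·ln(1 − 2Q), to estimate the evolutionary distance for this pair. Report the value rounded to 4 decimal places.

0.3139

Differing sites — 3:G/A (Ti); 8:A/G (Ti); 15:T/C (Ti); 24:G/C (Tv); 27:A/C (Tv); 28:A/T (Tv); 30:C/G (Tv); 35:C/G (Tv); 37:T/G (Tv); 38:C/G (Tv).
Of the 10 differences, 3 transitions and 7 transversions over 39 sites: P = 3/39 = 0.076923, Q = 7/39 = 0.179487.
d = −0.5·ln(0.666667) − 0.25·ln(0.641026) = −0.5·(-0.405465) − 0.25·(-0.444685) = 0.3139.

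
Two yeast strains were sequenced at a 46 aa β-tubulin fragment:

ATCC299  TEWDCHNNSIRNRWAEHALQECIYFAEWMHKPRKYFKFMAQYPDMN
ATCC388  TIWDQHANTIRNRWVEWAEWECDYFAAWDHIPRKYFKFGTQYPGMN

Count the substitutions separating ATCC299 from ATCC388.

15

The sequences differ at positions 2 (E/I), 5 (C/Q), 7 (N/A), 9 (S/T), 15 (A/V), 17 (H/W), 19 (L/E), 20 (Q/W), 23 (I/D), 27 (E/A), 29 (M/D), 31 (K/I), 39 (M/G), 40 (A/T), 44 (D/G).
That gives 15 mismatches out of 46 aligned sites, so the Hamming distance is 15.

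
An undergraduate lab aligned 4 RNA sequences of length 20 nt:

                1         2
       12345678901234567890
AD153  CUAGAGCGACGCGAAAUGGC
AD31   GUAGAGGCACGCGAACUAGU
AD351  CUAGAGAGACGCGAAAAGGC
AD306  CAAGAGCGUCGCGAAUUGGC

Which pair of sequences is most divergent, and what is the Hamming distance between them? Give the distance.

Pairwise Hamming distances:
  AD153 vs AD31: 6
  AD153 vs AD351: 2
  AD153 vs AD306: 3
  AD31 vs AD351: 7
  AD31 vs AD306: 8
  AD351 vs AD306: 5
The largest is 8, between AD31 and AD306.

8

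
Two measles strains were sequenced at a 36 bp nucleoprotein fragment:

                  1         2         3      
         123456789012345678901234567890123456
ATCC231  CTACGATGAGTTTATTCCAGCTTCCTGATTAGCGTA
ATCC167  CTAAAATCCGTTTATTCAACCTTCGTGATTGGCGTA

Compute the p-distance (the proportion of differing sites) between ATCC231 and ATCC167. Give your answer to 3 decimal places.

0.222

The sequences differ at positions 4 (C/A), 5 (G/A), 8 (G/C), 9 (A/C), 18 (C/A), 20 (G/C), 25 (C/G), 31 (A/G).
There are 8 differences over 36 sites, so p = 8/36 = 0.222.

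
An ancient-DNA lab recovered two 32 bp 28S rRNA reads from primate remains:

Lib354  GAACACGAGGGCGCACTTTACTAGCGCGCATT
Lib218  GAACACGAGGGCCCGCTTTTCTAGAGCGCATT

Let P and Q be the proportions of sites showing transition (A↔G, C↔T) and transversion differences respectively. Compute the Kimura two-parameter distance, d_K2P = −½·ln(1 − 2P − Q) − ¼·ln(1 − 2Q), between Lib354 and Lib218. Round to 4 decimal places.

Mismatches occur at site 13 (G/C, transversion), site 15 (A/G, transition), site 20 (A/T, transversion), site 25 (C/A, transversion).
Of the 4 differences, 1 transition and 3 transversions over 32 sites: P = 1/32 = 0.031250, Q = 3/32 = 0.093750.
d = −0.5·ln(0.843750) − 0.25·ln(0.812500) = −0.5·(-0.169899) − 0.25·(-0.207639) = 0.1369.

0.1369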